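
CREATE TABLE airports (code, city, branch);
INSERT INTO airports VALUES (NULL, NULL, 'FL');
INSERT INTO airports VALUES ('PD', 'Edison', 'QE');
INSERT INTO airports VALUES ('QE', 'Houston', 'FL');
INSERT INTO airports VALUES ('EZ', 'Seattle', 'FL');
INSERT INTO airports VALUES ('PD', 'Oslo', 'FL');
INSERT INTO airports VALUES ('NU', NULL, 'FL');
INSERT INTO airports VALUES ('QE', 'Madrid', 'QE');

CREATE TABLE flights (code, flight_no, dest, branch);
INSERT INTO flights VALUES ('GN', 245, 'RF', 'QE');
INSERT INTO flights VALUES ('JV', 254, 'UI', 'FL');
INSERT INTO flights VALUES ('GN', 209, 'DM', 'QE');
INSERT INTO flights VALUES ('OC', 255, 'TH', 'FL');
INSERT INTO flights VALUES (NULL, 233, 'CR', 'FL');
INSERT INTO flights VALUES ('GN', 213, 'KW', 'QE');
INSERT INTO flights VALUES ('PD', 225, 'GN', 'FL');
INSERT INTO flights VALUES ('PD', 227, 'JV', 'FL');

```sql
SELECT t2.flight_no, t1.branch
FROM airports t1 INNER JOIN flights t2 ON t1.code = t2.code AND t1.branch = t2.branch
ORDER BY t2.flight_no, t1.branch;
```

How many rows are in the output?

INNER JOIN keeps only pairs where the ON condition holds.
Matching on t1.code = t2.code AND t1.branch = t2.branch. A NULL in a compared column never satisfies the condition.
- t1 (code=NULL, branch=FL) has no partner → excluded.
- t1 (code=PD, branch=QE) has no partner → excluded.
- t1 (code=QE, branch=FL) has no partner → excluded.
- t1 (code=EZ, branch=FL) has no partner → excluded.
- t1 (code=PD, branch=FL) pairs with 2 row(s) of t2.
- t1 (code=NU, branch=FL) has no partner → excluded.
- t1 (code=QE, branch=QE) has no partner → excluded.
Total: 2 rows.

2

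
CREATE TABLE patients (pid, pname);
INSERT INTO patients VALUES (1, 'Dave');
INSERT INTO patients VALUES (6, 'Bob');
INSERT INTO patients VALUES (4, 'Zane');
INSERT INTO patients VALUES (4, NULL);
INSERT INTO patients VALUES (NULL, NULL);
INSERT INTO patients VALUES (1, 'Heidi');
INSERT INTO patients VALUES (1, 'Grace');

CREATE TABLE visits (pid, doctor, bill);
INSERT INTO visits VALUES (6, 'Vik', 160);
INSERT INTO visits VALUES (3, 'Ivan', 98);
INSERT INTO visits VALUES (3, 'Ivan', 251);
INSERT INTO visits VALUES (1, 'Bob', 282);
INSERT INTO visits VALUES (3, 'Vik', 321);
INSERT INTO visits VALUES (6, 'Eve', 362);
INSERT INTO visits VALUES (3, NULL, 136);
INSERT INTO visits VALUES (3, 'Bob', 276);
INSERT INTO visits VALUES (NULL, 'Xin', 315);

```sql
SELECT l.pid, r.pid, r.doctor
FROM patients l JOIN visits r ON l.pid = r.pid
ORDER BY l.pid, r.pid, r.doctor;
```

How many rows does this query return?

5

INNER JOIN keeps only pairs where the ON condition holds.
Matching on l.pid = r.pid. A NULL in a compared column never satisfies the condition.
- l[0] pid=1 → 1 match(es) in r → 1 row(s).
- l[1] pid=6 → 2 match(es) in r → 2 row(s).
- l[2] pid=4 → no match; dropped.
- l[3] pid=4 → no match; dropped.
- l[4] pid=NULL → no match; dropped.
- l[5] pid=1 → 1 match(es) in r → 1 row(s).
- l[6] pid=1 → 1 match(es) in r → 1 row(s).
Total: 5 rows.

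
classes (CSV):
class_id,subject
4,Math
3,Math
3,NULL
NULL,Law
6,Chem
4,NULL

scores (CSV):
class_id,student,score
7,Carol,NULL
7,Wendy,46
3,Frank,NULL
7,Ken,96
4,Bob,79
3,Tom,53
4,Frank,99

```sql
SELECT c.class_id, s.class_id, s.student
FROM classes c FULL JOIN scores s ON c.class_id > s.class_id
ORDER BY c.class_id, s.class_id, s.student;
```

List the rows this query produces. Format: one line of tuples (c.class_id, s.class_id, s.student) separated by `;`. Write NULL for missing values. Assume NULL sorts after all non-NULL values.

FULL OUTER JOIN keeps every row from both sides; unmatched rows get NULL for the other side's columns.
Matching on c.class_id > s.class_id. A NULL in a compared column never satisfies the condition.
Matched pairs: 8; unmatched c rows kept: 3; unmatched s rows kept: 3.

(3, NULL, NULL); (3, NULL, NULL); (4, 3, Frank); (4, 3, Frank); (4, 3, Tom); (4, 3, Tom); (6, 3, Frank); (6, 3, Tom); (6, 4, Bob); (6, 4, Frank); (NULL, 7, Carol); (NULL, 7, Ken); (NULL, 7, Wendy); (NULL, NULL, NULL)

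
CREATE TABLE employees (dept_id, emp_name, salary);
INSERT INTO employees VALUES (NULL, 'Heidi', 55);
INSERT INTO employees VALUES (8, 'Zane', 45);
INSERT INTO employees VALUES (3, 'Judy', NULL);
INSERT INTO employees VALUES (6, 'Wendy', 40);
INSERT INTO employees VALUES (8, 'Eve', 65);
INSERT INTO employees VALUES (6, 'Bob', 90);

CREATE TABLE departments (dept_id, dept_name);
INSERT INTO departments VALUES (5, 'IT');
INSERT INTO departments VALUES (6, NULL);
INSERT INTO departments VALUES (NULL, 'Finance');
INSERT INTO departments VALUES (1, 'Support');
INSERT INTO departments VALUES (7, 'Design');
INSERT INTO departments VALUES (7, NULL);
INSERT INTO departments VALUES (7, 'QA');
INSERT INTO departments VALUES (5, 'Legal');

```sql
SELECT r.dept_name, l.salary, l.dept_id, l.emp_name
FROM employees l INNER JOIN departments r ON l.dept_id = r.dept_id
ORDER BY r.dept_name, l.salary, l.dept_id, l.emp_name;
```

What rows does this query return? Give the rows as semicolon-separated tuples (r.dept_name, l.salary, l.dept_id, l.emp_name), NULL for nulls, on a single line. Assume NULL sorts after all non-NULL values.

(NULL, 40, 6, Wendy); (NULL, 90, 6, Bob)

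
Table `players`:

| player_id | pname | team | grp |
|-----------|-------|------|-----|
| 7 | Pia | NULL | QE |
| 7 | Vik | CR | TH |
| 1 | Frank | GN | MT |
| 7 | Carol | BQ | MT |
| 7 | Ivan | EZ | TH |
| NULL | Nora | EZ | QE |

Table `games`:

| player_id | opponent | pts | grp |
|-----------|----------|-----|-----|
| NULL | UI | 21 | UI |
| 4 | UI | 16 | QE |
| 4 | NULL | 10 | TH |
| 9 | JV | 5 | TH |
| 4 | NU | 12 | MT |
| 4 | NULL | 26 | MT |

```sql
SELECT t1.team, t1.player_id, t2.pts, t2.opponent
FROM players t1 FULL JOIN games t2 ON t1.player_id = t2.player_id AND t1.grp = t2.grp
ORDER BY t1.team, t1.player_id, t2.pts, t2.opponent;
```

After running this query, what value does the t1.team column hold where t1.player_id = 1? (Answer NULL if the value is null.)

GN

FULL OUTER JOIN keeps every row from both sides; unmatched rows get NULL for the other side's columns.
Matching on t1.player_id = t2.player_id AND t1.grp = t2.grp. A NULL in a compared column never satisfies the condition.
- t1[0] player_id=7, grp=QE → no match; kept with NULLs on the t2 side.
- t1[1] player_id=7, grp=TH → no match; kept with NULLs on the t2 side.
- t1[2] player_id=1, grp=MT → no match; kept with NULLs on the t2 side.
- t1[3] player_id=7, grp=MT → no match; kept with NULLs on the t2 side.
- t1[4] player_id=7, grp=TH → no match; kept with NULLs on the t2 side.
- t1[5] player_id=NULL, grp=QE → no match; kept with NULLs on the t2 side.
- 6 row(s) from t2 found no t1 partner → padded with NULL.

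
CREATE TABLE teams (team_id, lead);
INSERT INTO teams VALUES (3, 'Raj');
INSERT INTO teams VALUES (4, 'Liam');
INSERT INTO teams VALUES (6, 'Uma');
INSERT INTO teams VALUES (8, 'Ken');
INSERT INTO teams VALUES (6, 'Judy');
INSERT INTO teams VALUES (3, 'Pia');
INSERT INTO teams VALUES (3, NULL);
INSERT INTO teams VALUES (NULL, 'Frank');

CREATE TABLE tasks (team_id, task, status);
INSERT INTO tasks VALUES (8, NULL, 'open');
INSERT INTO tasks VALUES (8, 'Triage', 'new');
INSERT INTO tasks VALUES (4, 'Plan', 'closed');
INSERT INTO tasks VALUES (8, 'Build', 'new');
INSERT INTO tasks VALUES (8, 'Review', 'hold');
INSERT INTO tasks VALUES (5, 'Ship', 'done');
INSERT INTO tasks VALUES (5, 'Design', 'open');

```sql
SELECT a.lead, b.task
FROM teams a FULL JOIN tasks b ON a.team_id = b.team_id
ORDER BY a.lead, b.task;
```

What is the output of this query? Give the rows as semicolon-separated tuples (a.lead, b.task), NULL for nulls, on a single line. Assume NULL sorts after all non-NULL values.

FULL OUTER JOIN keeps every row from both sides; unmatched rows get NULL for the other side's columns.
Matching on a.team_id = b.team_id. A NULL in a compared column never satisfies the condition.
Matched pairs: 5; unmatched a rows kept: 6; unmatched b rows kept: 2.

(Frank, NULL); (Judy, NULL); (Ken, Build); (Ken, Review); (Ken, Triage); (Ken, NULL); (Liam, Plan); (Pia, NULL); (Raj, NULL); (Uma, NULL); (NULL, Design); (NULL, Ship); (NULL, NULL)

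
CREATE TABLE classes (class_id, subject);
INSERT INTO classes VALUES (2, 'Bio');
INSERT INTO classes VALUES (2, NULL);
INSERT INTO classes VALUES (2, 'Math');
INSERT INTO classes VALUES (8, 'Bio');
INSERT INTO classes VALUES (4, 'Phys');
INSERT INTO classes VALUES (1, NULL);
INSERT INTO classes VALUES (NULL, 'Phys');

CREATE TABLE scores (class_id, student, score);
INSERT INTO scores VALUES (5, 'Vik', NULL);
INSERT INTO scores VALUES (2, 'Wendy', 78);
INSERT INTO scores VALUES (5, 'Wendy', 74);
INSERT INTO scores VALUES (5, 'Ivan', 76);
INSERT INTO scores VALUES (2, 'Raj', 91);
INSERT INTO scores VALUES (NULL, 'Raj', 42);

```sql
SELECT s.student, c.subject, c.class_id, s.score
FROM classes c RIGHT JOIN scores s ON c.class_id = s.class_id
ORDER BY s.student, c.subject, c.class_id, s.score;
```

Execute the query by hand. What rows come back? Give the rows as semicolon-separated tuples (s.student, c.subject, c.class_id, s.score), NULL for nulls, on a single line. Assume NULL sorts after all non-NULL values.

RIGHT JOIN keeps every row from `scores`; unmatched rows get NULL for `classes`'s columns.
Matching on c.class_id = s.class_id. A NULL in a compared column never satisfies the condition.
- c row (class_id=2): matches 2 s row(s) → 2 output row(s).
- c row (class_id=2): matches 2 s row(s) → 2 output row(s).
- c row (class_id=2): matches 2 s row(s) → 2 output row(s).
- c row (class_id=8): no match.
- c row (class_id=4): no match.
- c row (class_id=1): no match.
- c row (class_id=NULL): no match.
- 4 row(s) from s found no c partner → padded with NULL.
After projecting and ordering:
s.student | c.subject | c.class_id | s.score
Ivan | NULL | NULL | 76
Raj | Bio | 2 | 91
Raj | Math | 2 | 91
Raj | NULL | 2 | 91
Raj | NULL | NULL | 42
Vik | NULL | NULL | NULL
Wendy | Bio | 2 | 78
Wendy | Math | 2 | 78
Wendy | NULL | 2 | 78
Wendy | NULL | NULL | 74

(Ivan, NULL, NULL, 76); (Raj, Bio, 2, 91); (Raj, Math, 2, 91); (Raj, NULL, 2, 91); (Raj, NULL, NULL, 42); (Vik, NULL, NULL, NULL); (Wendy, Bio, 2, 78); (Wendy, Math, 2, 78); (Wendy, NULL, 2, 78); (Wendy, NULL, NULL, 74)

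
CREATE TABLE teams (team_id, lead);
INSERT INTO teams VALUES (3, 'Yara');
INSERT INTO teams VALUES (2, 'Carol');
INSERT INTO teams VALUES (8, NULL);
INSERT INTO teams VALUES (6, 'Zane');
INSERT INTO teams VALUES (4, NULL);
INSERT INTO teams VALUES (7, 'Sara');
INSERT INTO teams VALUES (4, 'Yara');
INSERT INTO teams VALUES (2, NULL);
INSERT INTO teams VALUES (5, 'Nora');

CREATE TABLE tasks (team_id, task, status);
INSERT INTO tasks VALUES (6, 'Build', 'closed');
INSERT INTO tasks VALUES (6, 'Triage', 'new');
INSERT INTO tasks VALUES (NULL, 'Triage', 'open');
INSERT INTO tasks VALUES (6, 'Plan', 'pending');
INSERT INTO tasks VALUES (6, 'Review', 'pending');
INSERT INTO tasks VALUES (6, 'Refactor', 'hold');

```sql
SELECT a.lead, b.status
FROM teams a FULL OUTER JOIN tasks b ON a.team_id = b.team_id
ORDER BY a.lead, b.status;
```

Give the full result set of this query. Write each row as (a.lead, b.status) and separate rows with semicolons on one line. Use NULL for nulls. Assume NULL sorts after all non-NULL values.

(Carol, NULL); (Nora, NULL); (Sara, NULL); (Yara, NULL); (Yara, NULL); (Zane, closed); (Zane, hold); (Zane, new); (Zane, pending); (Zane, pending); (NULL, open); (NULL, NULL); (NULL, NULL); (NULL, NULL)

FULL OUTER JOIN keeps every row from both sides; unmatched rows get NULL for the other side's columns.
Matching on a.team_id = b.team_id. A NULL in a compared column never satisfies the condition.
- a row (team_id=3): no match → kept, b columns NULL.
- a row (team_id=2): no match → kept, b columns NULL.
- a row (team_id=8): no match → kept, b columns NULL.
- a row (team_id=6): matches 5 b row(s) → 5 output row(s).
- a row (team_id=4): no match → kept, b columns NULL.
- a row (team_id=7): no match → kept, b columns NULL.
- a row (team_id=4): no match → kept, b columns NULL.
- a row (team_id=2): no match → kept, b columns NULL.
- a row (team_id=5): no match → kept, b columns NULL.
- 1 b row(s) had no a match → kept, a columns NULL.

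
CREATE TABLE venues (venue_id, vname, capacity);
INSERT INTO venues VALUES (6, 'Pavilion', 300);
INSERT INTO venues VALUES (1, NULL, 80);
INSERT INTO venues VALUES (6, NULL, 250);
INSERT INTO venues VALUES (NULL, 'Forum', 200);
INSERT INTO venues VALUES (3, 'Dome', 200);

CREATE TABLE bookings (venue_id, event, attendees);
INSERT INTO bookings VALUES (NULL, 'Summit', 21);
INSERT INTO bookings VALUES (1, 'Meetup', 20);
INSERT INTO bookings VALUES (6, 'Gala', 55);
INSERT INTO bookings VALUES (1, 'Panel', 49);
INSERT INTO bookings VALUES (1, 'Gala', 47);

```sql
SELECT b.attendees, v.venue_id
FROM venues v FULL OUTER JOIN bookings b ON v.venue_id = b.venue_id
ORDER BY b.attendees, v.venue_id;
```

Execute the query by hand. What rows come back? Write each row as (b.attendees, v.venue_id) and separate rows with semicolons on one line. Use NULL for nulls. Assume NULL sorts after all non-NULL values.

FULL OUTER JOIN keeps every row from both sides; unmatched rows get NULL for the other side's columns.
Matching on v.venue_id = b.venue_id. A NULL in a compared column never satisfies the condition.
- v[0] venue_id=6 → 1 match(es) in b → 1 row(s).
- v[1] venue_id=1 → 3 match(es) in b → 3 row(s).
- v[2] venue_id=6 → 1 match(es) in b → 1 row(s).
- v[3] venue_id=NULL → no match; kept with NULLs on the b side.
- v[4] venue_id=3 → no match; kept with NULLs on the b side.
- plus 1 unmatched b row(s), each kept with NULL v columns.
After projecting and ordering:
b.attendees | v.venue_id
20 | 1
21 | NULL
47 | 1
49 | 1
55 | 6
55 | 6
NULL | 3
NULL | NULL

(20, 1); (21, NULL); (47, 1); (49, 1); (55, 6); (55, 6); (NULL, 3); (NULL, NULL)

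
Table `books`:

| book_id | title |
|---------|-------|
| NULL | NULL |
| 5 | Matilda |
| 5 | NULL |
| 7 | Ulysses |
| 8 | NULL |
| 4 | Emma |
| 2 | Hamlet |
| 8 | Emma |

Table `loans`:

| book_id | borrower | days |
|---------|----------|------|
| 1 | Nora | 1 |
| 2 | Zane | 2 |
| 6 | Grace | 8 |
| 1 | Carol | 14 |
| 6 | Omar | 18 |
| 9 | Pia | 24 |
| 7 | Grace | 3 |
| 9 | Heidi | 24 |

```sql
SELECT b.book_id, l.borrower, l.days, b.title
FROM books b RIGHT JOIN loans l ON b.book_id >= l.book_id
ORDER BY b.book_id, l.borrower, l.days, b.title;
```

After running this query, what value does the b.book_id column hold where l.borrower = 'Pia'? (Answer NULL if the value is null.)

RIGHT JOIN keeps every row from `loans`; unmatched rows get NULL for `books`'s columns.
Matching on b.book_id >= l.book_id. A NULL in a compared column never satisfies the condition.
- b (book_id=NULL) has no partner in l.
- b (book_id=5) pairs with 3 row(s) of l.
- b (book_id=5) pairs with 3 row(s) of l.
- b (book_id=7) pairs with 6 row(s) of l.
- b (book_id=8) pairs with 6 row(s) of l.
- b (book_id=4) pairs with 3 row(s) of l.
- b (book_id=2) pairs with 3 row(s) of l.
- b (book_id=8) pairs with 6 row(s) of l.
- 2 row(s) from l found no b partner → padded with NULL.

NULL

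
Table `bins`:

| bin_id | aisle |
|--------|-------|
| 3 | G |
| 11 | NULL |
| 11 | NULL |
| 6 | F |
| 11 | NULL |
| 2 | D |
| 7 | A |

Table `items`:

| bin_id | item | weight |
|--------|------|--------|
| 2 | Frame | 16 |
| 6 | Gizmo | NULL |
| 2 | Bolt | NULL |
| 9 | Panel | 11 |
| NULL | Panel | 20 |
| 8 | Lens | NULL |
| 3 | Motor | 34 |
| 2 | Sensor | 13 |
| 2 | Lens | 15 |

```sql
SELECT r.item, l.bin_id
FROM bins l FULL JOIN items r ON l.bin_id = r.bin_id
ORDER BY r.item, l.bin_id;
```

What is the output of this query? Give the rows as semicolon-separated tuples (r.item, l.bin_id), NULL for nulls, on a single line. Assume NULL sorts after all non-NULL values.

FULL OUTER JOIN keeps every row from both sides; unmatched rows get NULL for the other side's columns.
Matching on l.bin_id = r.bin_id. A NULL in a compared column never satisfies the condition.
- l row (bin_id=3): matches 1 r row(s) → 1 output row(s).
- l row (bin_id=11): no match → kept, r columns NULL.
- l row (bin_id=11): no match → kept, r columns NULL.
- l row (bin_id=6): matches 1 r row(s) → 1 output row(s).
- l row (bin_id=11): no match → kept, r columns NULL.
- l row (bin_id=2): matches 4 r row(s) → 4 output row(s).
- l row (bin_id=7): no match → kept, r columns NULL.
- plus 3 unmatched r row(s), each kept with NULL l columns.

(Bolt, 2); (Frame, 2); (Gizmo, 6); (Lens, 2); (Lens, NULL); (Motor, 3); (Panel, NULL); (Panel, NULL); (Sensor, 2); (NULL, 7); (NULL, 11); (NULL, 11); (NULL, 11)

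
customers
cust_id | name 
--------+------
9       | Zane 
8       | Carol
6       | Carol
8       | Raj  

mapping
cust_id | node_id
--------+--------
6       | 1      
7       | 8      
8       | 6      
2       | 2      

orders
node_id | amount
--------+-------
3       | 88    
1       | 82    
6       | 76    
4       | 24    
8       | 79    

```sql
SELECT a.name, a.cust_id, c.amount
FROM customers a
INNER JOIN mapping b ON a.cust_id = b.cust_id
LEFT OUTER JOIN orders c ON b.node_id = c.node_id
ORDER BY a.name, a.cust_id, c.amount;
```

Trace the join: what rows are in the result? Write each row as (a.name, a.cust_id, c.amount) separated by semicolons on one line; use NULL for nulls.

(Carol, 6, 82); (Carol, 8, 76); (Raj, 8, 76)

Step 1 — a INNER JOIN b on cust_id → 3 row(s).
Then LEFT JOIN `orders c` on node_id: each of those 3 rows is kept; rows whose b.node_id has no match in c get NULL for c's columns.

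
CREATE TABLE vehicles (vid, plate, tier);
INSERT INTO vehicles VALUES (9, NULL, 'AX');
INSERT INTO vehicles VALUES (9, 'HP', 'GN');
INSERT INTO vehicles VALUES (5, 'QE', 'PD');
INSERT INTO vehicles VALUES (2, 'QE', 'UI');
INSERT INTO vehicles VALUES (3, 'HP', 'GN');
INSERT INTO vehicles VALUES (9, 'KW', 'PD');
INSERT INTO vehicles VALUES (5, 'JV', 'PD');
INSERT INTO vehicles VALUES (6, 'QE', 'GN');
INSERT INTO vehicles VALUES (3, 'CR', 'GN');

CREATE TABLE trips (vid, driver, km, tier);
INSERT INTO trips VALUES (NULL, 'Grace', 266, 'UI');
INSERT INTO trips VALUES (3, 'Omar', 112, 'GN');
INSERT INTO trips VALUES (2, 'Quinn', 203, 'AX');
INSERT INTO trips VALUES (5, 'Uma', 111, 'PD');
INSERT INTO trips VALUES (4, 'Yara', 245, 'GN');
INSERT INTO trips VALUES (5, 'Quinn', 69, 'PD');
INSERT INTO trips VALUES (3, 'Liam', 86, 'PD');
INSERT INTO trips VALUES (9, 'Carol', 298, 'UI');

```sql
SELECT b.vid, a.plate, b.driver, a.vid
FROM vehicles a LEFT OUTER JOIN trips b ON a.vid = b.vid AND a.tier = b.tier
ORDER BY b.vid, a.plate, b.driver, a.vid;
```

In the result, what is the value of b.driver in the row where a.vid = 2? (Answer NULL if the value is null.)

NULL

LEFT JOIN keeps every row from `vehicles`; unmatched rows get NULL for `trips`'s columns.
Matching on a.vid = b.vid AND a.tier = b.tier. A NULL in a compared column never satisfies the condition.
- a row (vid=9, tier=AX): no match → kept, b columns NULL.
- a row (vid=9, tier=GN): no match → kept, b columns NULL.
- a row (vid=5, tier=PD): matches 2 b row(s) → 2 output row(s).
- a row (vid=2, tier=UI): no match → kept, b columns NULL.
- a row (vid=3, tier=GN): matches 1 b row(s) → 1 output row(s).
- a row (vid=9, tier=PD): no match → kept, b columns NULL.
- a row (vid=5, tier=PD): matches 2 b row(s) → 2 output row(s).
- a row (vid=6, tier=GN): no match → kept, b columns NULL.
- a row (vid=3, tier=GN): matches 1 b row(s) → 1 output row(s).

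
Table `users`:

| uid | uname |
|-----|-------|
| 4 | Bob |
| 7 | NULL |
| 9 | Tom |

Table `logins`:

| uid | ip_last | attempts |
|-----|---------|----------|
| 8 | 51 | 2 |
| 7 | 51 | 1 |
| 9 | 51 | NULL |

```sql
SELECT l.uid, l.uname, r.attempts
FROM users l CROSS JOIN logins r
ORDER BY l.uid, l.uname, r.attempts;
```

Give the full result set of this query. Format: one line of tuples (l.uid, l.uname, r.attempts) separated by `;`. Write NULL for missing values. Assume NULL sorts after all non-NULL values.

CROSS JOIN pairs every row of `users` with every row of `logins`: 3 × 3 = 9 rows.
After projecting and ordering:
l.uid | l.uname | r.attempts
4 | Bob | 1
4 | Bob | 2
4 | Bob | NULL
7 | NULL | 1
7 | NULL | 2
7 | NULL | NULL
9 | Tom | 1
9 | Tom | 2
9 | Tom | NULL

(4, Bob, 1); (4, Bob, 2); (4, Bob, NULL); (7, NULL, 1); (7, NULL, 2); (7, NULL, NULL); (9, Tom, 1); (9, Tom, 2); (9, Tom, NULL)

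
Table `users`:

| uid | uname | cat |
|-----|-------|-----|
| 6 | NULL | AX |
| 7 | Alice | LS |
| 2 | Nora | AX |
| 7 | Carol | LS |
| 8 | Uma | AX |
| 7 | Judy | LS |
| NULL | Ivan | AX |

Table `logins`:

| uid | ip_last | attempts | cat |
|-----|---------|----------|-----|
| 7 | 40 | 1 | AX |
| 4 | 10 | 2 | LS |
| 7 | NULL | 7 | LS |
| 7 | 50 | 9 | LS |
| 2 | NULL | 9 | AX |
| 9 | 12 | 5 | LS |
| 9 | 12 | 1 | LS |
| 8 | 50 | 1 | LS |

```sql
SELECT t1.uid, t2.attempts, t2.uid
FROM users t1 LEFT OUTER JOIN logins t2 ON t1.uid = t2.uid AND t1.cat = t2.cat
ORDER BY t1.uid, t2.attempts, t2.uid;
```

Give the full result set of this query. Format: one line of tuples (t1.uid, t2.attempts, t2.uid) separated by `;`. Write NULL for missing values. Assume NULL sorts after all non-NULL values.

(2, 9, 2); (6, NULL, NULL); (7, 7, 7); (7, 7, 7); (7, 7, 7); (7, 9, 7); (7, 9, 7); (7, 9, 7); (8, NULL, NULL); (NULL, NULL, NULL)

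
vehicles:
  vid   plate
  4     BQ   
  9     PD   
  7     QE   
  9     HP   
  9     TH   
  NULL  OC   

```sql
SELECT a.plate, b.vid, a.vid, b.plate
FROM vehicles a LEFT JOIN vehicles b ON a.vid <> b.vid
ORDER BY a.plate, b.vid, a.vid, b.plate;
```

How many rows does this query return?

15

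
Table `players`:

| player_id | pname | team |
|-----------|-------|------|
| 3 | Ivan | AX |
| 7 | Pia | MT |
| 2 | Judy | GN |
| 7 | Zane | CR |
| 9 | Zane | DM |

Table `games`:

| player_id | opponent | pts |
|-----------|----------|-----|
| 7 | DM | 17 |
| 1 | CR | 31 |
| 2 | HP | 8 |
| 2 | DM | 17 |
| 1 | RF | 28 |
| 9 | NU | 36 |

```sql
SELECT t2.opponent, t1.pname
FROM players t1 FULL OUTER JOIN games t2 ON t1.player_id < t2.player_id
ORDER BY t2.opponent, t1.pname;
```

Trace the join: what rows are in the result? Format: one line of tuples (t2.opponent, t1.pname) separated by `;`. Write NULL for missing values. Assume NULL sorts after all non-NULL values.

FULL OUTER JOIN keeps every row from both sides; unmatched rows get NULL for the other side's columns.
Matching on t1.player_id < t2.player_id.
- player_id=3: 2 matching t2 row(s), so 2 row(s) emitted.
- player_id=7: 1 matching t2 row(s), so 1 row(s) emitted.
- player_id=2: 2 matching t2 row(s), so 2 row(s) emitted.
- player_id=7: 1 matching t2 row(s), so 1 row(s) emitted.
- player_id=9: no t2 row matches, row kept with t2 columns NULL.
- 4 t2 row(s) had no t1 match → kept, t1 columns NULL.

(CR, NULL); (DM, Ivan); (DM, Judy); (DM, NULL); (HP, NULL); (NU, Ivan); (NU, Judy); (NU, Pia); (NU, Zane); (RF, NULL); (NULL, Zane)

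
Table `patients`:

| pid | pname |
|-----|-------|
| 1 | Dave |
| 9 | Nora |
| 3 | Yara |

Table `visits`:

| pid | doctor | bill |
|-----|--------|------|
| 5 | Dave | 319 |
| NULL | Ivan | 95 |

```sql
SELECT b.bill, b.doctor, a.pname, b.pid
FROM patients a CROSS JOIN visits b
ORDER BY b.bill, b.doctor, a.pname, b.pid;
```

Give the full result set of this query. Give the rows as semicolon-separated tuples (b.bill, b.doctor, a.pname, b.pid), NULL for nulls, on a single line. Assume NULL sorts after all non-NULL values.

(95, Ivan, Dave, NULL); (95, Ivan, Nora, NULL); (95, Ivan, Yara, NULL); (319, Dave, Dave, 5); (319, Dave, Nora, 5); (319, Dave, Yara, 5)

CROSS JOIN pairs every row of `patients` with every row of `visits`: 3 × 2 = 6 rows.
After projecting and ordering:
b.bill | b.doctor | a.pname | b.pid
95 | Ivan | Dave | NULL
95 | Ivan | Nora | NULL
95 | Ivan | Yara | NULL
319 | Dave | Dave | 5
319 | Dave | Nora | 5
319 | Dave | Yara | 5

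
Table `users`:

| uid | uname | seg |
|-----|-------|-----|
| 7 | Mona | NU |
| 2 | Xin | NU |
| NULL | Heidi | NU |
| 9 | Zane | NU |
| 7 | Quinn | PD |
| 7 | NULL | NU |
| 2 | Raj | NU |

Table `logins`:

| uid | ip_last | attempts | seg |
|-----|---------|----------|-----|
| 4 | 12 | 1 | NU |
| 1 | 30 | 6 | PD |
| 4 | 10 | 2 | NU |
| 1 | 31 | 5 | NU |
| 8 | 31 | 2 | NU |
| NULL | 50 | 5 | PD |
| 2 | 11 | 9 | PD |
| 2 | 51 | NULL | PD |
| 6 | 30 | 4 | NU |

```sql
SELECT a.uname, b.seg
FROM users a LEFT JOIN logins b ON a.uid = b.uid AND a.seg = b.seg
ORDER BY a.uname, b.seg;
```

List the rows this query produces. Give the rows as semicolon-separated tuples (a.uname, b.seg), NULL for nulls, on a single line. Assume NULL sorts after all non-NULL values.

(Heidi, NULL); (Mona, NULL); (Quinn, NULL); (Raj, NULL); (Xin, NULL); (Zane, NULL); (NULL, NULL)

LEFT JOIN keeps every row from `users`; unmatched rows get NULL for `logins`'s columns.
Matching on a.uid = b.uid AND a.seg = b.seg. A NULL in a compared column never satisfies the condition.
Matched pairs: 0; unmatched a rows kept: 7.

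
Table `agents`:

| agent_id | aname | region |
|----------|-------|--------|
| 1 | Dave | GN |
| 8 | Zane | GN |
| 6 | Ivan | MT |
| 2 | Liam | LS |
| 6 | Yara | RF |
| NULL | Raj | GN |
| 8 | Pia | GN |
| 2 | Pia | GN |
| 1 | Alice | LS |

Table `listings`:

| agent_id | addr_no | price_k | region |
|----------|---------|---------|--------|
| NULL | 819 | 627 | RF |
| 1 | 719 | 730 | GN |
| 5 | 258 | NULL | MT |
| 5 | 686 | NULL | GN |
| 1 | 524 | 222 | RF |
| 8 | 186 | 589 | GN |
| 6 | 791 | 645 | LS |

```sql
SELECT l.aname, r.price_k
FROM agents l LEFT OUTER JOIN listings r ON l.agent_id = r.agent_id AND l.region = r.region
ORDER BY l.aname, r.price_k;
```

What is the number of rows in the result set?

LEFT JOIN keeps every row from `agents`; unmatched rows get NULL for `listings`'s columns.
Matching on l.agent_id = r.agent_id AND l.region = r.region. A NULL in a compared column never satisfies the condition.
- l row (agent_id=1, region=GN): matches 1 r row(s) → 1 output row(s).
- l row (agent_id=8, region=GN): matches 1 r row(s) → 1 output row(s).
- l row (agent_id=6, region=MT): no match → kept, r columns NULL.
- l row (agent_id=2, region=LS): no match → kept, r columns NULL.
- l row (agent_id=6, region=RF): no match → kept, r columns NULL.
- l row (agent_id=NULL, region=GN): no match → kept, r columns NULL.
- l row (agent_id=8, region=GN): matches 1 r row(s) → 1 output row(s).
- l row (agent_id=2, region=GN): no match → kept, r columns NULL.
- l row (agent_id=1, region=LS): no match → kept, r columns NULL.
Total: 3 matched + 6 padded = 9 rows.

9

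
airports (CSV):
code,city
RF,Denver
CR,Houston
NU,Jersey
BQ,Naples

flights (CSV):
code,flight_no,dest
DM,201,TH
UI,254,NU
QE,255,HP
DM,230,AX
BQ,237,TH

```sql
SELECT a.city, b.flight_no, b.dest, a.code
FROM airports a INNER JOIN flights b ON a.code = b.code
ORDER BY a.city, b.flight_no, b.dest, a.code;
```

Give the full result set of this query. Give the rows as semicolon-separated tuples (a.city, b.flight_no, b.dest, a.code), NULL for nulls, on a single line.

(Naples, 237, TH, BQ)

INNER JOIN keeps only pairs where the ON condition holds.
Matching on a.code = b.code.
Matched pairs: 1.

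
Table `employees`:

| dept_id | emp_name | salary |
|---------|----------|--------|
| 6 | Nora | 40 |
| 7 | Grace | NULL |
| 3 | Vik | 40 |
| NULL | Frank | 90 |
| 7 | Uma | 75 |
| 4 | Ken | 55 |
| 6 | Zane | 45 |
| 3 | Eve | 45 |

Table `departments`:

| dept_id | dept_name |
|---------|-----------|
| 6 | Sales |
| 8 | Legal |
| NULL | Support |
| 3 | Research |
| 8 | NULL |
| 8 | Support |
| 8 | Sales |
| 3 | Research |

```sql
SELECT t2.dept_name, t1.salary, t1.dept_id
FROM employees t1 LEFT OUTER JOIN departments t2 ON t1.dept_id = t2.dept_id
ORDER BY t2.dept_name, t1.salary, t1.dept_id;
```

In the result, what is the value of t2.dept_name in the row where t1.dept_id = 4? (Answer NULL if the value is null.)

LEFT JOIN keeps every row from `employees`; unmatched rows get NULL for `departments`'s columns.
Matching on t1.dept_id = t2.dept_id. A NULL in a compared column never satisfies the condition.
- t1[0] dept_id=6 → 1 match(es) in t2 → 1 row(s).
- t1[1] dept_id=7 → no match; kept with NULLs on the t2 side.
- t1[2] dept_id=3 → 2 match(es) in t2 → 2 row(s).
- t1[3] dept_id=NULL → no match; kept with NULLs on the t2 side.
- t1[4] dept_id=7 → no match; kept with NULLs on the t2 side.
- t1[5] dept_id=4 → no match; kept with NULLs on the t2 side.
- t1[6] dept_id=6 → 1 match(es) in t2 → 1 row(s).
- t1[7] dept_id=3 → 2 match(es) in t2 → 2 row(s).

NULL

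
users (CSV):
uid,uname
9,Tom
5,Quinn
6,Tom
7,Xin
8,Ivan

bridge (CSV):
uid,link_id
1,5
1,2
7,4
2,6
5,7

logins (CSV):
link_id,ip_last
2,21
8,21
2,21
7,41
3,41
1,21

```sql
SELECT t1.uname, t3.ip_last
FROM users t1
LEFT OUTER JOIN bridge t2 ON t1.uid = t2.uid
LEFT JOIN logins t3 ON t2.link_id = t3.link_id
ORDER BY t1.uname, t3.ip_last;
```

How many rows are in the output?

5

Evaluate left to right. First `users t1 LEFT JOIN bridge t2` on uid: 5 row(s).
Then LEFT JOIN `logins t3` on link_id: each of those 5 rows is kept; rows whose t2.link_id has no match in t3 get NULL for t3's columns.
Result: 5 row(s).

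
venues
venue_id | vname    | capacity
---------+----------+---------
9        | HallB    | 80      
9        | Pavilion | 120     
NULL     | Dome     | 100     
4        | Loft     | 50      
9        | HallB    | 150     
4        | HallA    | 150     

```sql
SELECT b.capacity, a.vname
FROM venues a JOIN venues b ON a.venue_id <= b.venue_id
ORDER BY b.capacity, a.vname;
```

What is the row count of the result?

INNER JOIN keeps only pairs where the ON condition holds.
Matching on a.venue_id <= b.venue_id. A NULL in a compared column never satisfies the condition.
- a row (venue_id=9): matches 3 b row(s) → 3 output row(s).
- a row (venue_id=9): matches 3 b row(s) → 3 output row(s).
- a row (venue_id=NULL): no match → dropped.
- a row (venue_id=4): matches 5 b row(s) → 5 output row(s).
- a row (venue_id=9): matches 3 b row(s) → 3 output row(s).
- a row (venue_id=4): matches 5 b row(s) → 5 output row(s).
Total: 19 rows.

19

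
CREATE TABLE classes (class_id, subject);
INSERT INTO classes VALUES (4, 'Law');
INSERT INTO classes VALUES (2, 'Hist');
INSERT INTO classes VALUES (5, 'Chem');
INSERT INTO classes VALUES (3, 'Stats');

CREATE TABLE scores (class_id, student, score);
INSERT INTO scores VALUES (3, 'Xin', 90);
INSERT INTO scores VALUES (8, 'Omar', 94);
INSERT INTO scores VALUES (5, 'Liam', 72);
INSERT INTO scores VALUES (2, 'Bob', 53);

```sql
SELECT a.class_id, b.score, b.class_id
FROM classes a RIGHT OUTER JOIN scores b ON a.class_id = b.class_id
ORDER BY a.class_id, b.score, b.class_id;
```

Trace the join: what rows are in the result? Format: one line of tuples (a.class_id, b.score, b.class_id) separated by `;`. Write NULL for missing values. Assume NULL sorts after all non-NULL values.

(2, 53, 2); (3, 90, 3); (5, 72, 5); (NULL, 94, 8)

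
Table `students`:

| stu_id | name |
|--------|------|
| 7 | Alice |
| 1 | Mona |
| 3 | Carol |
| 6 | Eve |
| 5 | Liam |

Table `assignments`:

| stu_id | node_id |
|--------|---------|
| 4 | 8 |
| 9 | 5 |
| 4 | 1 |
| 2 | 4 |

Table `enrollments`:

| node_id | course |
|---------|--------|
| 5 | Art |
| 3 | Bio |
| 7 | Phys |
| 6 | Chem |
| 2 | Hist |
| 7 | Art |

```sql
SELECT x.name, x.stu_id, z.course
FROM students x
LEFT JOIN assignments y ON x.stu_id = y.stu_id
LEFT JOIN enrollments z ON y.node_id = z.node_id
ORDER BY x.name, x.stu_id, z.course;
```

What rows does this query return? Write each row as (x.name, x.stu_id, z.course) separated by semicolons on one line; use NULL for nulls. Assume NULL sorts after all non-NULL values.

Joins associate left-to-right: students LEFT JOIN assignments on stu_id gives 5 intermediate row(s).
Then LEFT JOIN `enrollments z` on node_id: each of those 5 rows is kept; rows whose y.node_id has no match in z get NULL for z's columns.

(Alice, 7, NULL); (Carol, 3, NULL); (Eve, 6, NULL); (Liam, 5, NULL); (Mona, 1, NULL)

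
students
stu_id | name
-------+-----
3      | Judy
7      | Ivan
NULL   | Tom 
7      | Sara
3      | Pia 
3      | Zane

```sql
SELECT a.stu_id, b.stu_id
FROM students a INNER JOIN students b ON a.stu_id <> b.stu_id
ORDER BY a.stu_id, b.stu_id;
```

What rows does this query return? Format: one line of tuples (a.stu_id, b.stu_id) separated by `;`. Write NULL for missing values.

INNER JOIN keeps only pairs where the ON condition holds.
Matching on a.stu_id <> b.stu_id. A NULL in a compared column never satisfies the condition.
- stu_id=3: 2 matching b row(s), so 2 row(s) emitted.
- stu_id=7: 3 matching b row(s), so 3 row(s) emitted.
- stu_id=NULL: no matching b row, dropped.
- stu_id=7: 3 matching b row(s), so 3 row(s) emitted.
- stu_id=3: 2 matching b row(s), so 2 row(s) emitted.
- stu_id=3: 2 matching b row(s), so 2 row(s) emitted.

(3, 7); (3, 7); (3, 7); (3, 7); (3, 7); (3, 7); (7, 3); (7, 3); (7, 3); (7, 3); (7, 3); (7, 3)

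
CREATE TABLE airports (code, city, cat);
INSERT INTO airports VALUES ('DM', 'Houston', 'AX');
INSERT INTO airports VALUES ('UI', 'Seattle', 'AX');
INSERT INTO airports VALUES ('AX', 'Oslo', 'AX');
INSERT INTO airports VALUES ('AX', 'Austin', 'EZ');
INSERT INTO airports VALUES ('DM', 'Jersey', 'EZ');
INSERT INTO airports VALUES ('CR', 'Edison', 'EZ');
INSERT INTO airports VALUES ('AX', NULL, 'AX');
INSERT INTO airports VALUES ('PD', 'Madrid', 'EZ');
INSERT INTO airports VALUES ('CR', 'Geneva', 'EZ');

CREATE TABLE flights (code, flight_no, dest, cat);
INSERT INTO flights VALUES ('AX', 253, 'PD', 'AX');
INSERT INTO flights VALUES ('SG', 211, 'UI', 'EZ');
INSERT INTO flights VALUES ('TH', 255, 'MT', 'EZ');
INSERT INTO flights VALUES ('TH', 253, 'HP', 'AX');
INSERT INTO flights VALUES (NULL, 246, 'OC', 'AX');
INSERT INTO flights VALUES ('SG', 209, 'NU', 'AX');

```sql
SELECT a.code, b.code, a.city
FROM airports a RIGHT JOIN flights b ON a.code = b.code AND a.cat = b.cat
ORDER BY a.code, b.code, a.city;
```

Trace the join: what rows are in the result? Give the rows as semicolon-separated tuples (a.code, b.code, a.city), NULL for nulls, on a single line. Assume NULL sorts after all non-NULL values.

RIGHT JOIN keeps every row from `flights`; unmatched rows get NULL for `airports`'s columns.
Matching on a.code = b.code AND a.cat = b.cat. A NULL in a compared column never satisfies the condition.
- code=DM, cat=AX: no matching b row.
- code=UI, cat=AX: no matching b row.
- code=AX, cat=AX: 1 matching b row(s), so 1 row(s) emitted.
- code=AX, cat=EZ: no matching b row.
- code=DM, cat=EZ: no matching b row.
- code=CR, cat=EZ: no matching b row.
- code=AX, cat=AX: 1 matching b row(s), so 1 row(s) emitted.
- code=PD, cat=EZ: no matching b row.
- code=CR, cat=EZ: no matching b row.
- 5 b row(s) had no a match → kept, a columns NULL.
After projecting and ordering:
a.code | b.code | a.city
AX | AX | Oslo
AX | AX | NULL
NULL | SG | NULL
NULL | SG | NULL
NULL | TH | NULL
NULL | TH | NULL
NULL | NULL | NULL

(AX, AX, Oslo); (AX, AX, NULL); (NULL, SG, NULL); (NULL, SG, NULL); (NULL, TH, NULL); (NULL, TH, NULL); (NULL, NULL, NULL)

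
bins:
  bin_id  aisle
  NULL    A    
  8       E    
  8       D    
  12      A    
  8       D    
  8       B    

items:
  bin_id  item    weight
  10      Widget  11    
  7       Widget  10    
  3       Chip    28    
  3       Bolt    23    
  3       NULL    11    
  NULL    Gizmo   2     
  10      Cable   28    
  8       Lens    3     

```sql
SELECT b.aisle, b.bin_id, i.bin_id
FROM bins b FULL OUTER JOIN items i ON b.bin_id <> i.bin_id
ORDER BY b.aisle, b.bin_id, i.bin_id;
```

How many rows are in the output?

FULL OUTER JOIN keeps every row from both sides; unmatched rows get NULL for the other side's columns.
Matching on b.bin_id <> i.bin_id. A NULL in a compared column never satisfies the condition.
Matched pairs: 31; unmatched b rows kept: 1; unmatched i rows kept: 1.
Total: 31 matched + 2 padded = 33 rows.

33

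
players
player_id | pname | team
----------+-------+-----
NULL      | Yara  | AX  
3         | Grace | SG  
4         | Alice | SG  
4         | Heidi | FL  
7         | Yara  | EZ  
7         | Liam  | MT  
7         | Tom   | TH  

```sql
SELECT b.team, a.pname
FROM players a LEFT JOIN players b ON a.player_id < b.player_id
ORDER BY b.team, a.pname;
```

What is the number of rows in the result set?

15

LEFT JOIN keeps every row from `players a`; unmatched rows get NULL for `players b`'s columns.
Matching on a.player_id < b.player_id. A NULL in a compared column never satisfies the condition.
- a (player_id=NULL) has no partner → padded with NULL.
- a (player_id=3) pairs with 5 row(s) of b.
- a (player_id=4) pairs with 3 row(s) of b.
- a (player_id=4) pairs with 3 row(s) of b.
- a (player_id=7) has no partner → padded with NULL.
- a (player_id=7) has no partner → padded with NULL.
- a (player_id=7) has no partner → padded with NULL.
Total: 11 matched + 4 padded = 15 rows.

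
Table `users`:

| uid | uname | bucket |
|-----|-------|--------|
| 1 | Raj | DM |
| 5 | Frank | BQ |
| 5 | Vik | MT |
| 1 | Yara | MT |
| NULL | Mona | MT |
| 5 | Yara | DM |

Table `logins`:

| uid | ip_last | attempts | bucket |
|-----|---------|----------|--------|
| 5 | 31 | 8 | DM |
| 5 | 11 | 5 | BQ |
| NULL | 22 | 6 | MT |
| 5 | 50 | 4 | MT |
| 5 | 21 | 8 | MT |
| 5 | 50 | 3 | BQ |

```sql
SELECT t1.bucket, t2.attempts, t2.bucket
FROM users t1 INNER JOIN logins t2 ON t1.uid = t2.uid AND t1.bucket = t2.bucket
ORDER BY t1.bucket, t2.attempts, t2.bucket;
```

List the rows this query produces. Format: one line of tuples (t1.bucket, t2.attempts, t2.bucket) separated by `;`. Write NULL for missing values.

INNER JOIN keeps only pairs where the ON condition holds.
Matching on t1.uid = t2.uid AND t1.bucket = t2.bucket. A NULL in a compared column never satisfies the condition.
- t1 row (uid=1, bucket=DM): no match → dropped.
- t1 row (uid=5, bucket=BQ): matches 2 t2 row(s) → 2 output row(s).
- t1 row (uid=5, bucket=MT): matches 2 t2 row(s) → 2 output row(s).
- t1 row (uid=1, bucket=MT): no match → dropped.
- t1 row (uid=NULL, bucket=MT): no match → dropped.
- t1 row (uid=5, bucket=DM): matches 1 t2 row(s) → 1 output row(s).
After projecting and ordering:
t1.bucket | t2.attempts | t2.bucket
BQ | 3 | BQ
BQ | 5 | BQ
DM | 8 | DM
MT | 4 | MT
MT | 8 | MT

(BQ, 3, BQ); (BQ, 5, BQ); (DM, 8, DM); (MT, 4, MT); (MT, 8, MT)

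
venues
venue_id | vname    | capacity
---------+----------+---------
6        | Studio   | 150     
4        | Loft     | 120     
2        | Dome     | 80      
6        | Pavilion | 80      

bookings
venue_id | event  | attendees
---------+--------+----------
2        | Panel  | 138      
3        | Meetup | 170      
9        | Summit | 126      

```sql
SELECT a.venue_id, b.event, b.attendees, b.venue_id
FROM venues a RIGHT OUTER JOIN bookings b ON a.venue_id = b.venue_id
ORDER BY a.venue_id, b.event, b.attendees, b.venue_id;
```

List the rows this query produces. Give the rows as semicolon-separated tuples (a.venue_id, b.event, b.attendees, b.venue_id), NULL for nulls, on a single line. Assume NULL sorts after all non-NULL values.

(2, Panel, 138, 2); (NULL, Meetup, 170, 3); (NULL, Summit, 126, 9)

RIGHT JOIN keeps every row from `bookings`; unmatched rows get NULL for `venues`'s columns.
Matching on a.venue_id = b.venue_id.
Matched pairs: 1; unmatched b rows kept: 2.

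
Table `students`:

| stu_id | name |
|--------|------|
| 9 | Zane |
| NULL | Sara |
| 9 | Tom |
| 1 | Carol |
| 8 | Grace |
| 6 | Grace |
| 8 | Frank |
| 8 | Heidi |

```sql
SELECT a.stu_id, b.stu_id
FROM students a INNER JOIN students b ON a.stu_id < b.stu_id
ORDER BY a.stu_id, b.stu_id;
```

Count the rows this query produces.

INNER JOIN keeps only pairs where the ON condition holds.
Matching on a.stu_id < b.stu_id. A NULL in a compared column never satisfies the condition.
- a row (stu_id=9): no match → dropped.
- a row (stu_id=NULL): no match → dropped.
- a row (stu_id=9): no match → dropped.
- a row (stu_id=1): matches 6 b row(s) → 6 output row(s).
- a row (stu_id=8): matches 2 b row(s) → 2 output row(s).
- a row (stu_id=6): matches 5 b row(s) → 5 output row(s).
- a row (stu_id=8): matches 2 b row(s) → 2 output row(s).
- a row (stu_id=8): matches 2 b row(s) → 2 output row(s).
Total: 17 rows.

17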